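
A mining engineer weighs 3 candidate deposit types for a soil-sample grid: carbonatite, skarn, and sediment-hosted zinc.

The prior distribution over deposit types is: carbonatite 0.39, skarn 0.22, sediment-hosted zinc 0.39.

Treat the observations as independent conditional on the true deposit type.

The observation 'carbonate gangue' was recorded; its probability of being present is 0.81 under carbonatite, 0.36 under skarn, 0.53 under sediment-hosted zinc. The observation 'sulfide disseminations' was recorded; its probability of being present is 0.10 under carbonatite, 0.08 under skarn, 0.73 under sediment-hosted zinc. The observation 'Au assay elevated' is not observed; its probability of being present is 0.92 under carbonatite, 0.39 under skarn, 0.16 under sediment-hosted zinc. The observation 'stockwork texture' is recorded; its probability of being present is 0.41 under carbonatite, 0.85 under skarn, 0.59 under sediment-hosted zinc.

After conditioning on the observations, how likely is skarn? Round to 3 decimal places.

0.042

For each hypothesis, the unnormalized posterior weight is prior × product of the observation likelihoods (using 1 − P(present | H) for each absent observation):
  carbonatite: 0.39 × 0.81 × 0.10 × (1 − 0.92) × 0.41 = 0.0010362
  skarn: 0.22 × 0.36 × 0.08 × (1 − 0.39) × 0.85 = 0.0032852
  sediment-hosted zinc: 0.39 × 0.53 × 0.73 × (1 − 0.16) × 0.59 = 0.074782
The unnormalized weights sum to 0.079103.
P(skarn | evidence) = 0.0032852 / 0.079103 ≈ 0.042.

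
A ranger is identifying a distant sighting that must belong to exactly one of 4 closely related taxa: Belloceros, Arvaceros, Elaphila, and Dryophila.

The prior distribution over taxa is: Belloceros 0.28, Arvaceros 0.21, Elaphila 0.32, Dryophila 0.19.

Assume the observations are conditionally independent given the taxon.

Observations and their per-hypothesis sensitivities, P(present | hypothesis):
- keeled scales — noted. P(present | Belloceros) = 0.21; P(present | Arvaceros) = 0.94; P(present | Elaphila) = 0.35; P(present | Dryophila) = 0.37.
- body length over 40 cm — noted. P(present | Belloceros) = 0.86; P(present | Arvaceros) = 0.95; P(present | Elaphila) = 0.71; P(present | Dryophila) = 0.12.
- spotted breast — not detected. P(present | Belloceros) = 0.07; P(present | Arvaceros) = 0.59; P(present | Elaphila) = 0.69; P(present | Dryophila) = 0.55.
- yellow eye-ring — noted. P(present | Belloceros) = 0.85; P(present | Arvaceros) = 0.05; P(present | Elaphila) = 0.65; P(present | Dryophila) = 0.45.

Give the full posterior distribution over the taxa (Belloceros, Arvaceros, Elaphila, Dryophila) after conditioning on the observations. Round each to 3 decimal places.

By Bayes' rule with conditional independence, the unnormalized weight for each hypothesis is prior × ∏ likelihoods (using 1 − P(present | H) for each absent observation):
  Belloceros: 0.28 × 0.21 × 0.86 × (1 − 0.07) × 0.85 = 0.039974
  Arvaceros: 0.21 × 0.94 × 0.95 × (1 − 0.59) × 0.05 = 0.0038444
  Elaphila: 0.32 × 0.35 × 0.71 × (1 − 0.69) × 0.65 = 0.016023
  Dryophila: 0.19 × 0.37 × 0.12 × (1 − 0.55) × 0.45 = 0.0017083
Marginal likelihood of the evidence = 0.06155.
P(Belloceros | evidence) = 0.039974 / 0.06155 ≈ 0.649
P(Arvaceros | evidence) = 0.0038444 / 0.06155 ≈ 0.062
P(Elaphila | evidence) = 0.016023 / 0.06155 ≈ 0.260
P(Dryophila | evidence) = 0.0017083 / 0.06155 ≈ 0.028

0.649, 0.062, 0.260, 0.028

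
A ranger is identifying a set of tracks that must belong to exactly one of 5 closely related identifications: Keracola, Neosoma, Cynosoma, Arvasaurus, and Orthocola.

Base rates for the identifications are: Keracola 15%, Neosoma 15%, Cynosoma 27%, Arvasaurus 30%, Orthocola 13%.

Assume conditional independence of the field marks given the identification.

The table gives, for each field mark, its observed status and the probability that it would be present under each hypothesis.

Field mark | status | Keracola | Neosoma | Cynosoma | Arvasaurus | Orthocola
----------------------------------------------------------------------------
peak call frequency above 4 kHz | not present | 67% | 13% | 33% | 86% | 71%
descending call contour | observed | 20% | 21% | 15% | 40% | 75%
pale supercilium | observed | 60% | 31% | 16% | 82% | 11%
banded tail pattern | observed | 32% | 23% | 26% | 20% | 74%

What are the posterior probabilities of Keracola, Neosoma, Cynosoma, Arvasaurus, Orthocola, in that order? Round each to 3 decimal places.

Multiply each prior by the joint likelihood of the field mark pattern (using 1 − P(present | H) for each absent field mark):
  Keracola: 0.15 × (1 − 0.67) × 0.20 × 0.60 × 0.32 = 0.0019008
  Neosoma: 0.15 × (1 − 0.13) × 0.21 × 0.31 × 0.23 = 0.001954
  Cynosoma: 0.27 × (1 − 0.33) × 0.15 × 0.16 × 0.26 = 0.0011288
  Arvasaurus: 0.30 × (1 − 0.86) × 0.40 × 0.82 × 0.20 = 0.0027552
  Orthocola: 0.13 × (1 − 0.71) × 0.75 × 0.11 × 0.74 = 0.0023016
The unnormalized weights sum to 0.01004.
P(Keracola | evidence) = 0.0019008 / 0.01004 ≈ 0.189
P(Neosoma | evidence) = 0.001954 / 0.01004 ≈ 0.195
P(Cynosoma | evidence) = 0.0011288 / 0.01004 ≈ 0.112
P(Arvasaurus | evidence) = 0.0027552 / 0.01004 ≈ 0.274
P(Orthocola | evidence) = 0.0023016 / 0.01004 ≈ 0.229

0.189, 0.195, 0.112, 0.274, 0.229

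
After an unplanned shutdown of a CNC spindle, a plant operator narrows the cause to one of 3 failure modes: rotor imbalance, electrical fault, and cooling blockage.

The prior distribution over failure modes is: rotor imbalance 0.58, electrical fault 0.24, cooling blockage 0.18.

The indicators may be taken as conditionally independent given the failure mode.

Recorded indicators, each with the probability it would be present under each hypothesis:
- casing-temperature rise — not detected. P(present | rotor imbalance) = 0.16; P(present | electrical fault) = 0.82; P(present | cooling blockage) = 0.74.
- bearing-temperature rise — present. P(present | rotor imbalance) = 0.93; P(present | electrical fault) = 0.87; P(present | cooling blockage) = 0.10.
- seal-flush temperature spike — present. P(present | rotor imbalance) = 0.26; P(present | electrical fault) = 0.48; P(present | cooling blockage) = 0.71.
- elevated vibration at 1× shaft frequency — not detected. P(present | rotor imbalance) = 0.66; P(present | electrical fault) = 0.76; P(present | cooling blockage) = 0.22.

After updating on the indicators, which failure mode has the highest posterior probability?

rotor imbalance

For each hypothesis, the unnormalized posterior weight is prior × product of the indicator likelihoods (using 1 − P(present | H) for each absent indicator):
  rotor imbalance: 0.58 × (1 − 0.16) × 0.93 × 0.26 × (1 − 0.66) = 0.040054
  electrical fault: 0.24 × (1 − 0.82) × 0.87 × 0.48 × (1 − 0.76) = 0.0043297
  cooling blockage: 0.18 × (1 − 0.74) × 0.10 × 0.71 × (1 − 0.22) = 0.0025918
The unnormalized weights sum to 0.046975.
P(rotor imbalance | evidence) ≈ 0.040054 / 0.046975 ≈ 0.853
P(electrical fault | evidence) ≈ 0.0043297 / 0.046975 ≈ 0.092
P(cooling blockage | evidence) ≈ 0.0025918 / 0.046975 ≈ 0.055
The largest is 0.853, so rotor imbalance is most probable.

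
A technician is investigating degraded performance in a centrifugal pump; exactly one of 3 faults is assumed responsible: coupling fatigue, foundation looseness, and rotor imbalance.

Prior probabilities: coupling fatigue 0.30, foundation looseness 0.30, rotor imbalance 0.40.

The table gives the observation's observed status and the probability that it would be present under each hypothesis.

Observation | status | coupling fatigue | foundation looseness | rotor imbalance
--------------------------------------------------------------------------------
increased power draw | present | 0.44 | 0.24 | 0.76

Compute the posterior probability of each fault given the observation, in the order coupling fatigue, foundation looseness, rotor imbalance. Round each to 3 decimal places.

For each hypothesis, the unnormalized posterior weight is prior × likelihood:
  coupling fatigue: 0.30 × 0.44 = 0.132
  foundation looseness: 0.30 × 0.24 = 0.072
  rotor imbalance: 0.40 × 0.76 = 0.304
Normalizing constant Z = 0.132 + 0.072 + 0.304 = 0.508.
P(coupling fatigue | evidence) = 0.132 / 0.508 ≈ 0.260
P(foundation looseness | evidence) = 0.072 / 0.508 ≈ 0.142
P(rotor imbalance | evidence) = 0.304 / 0.508 ≈ 0.598

0.260, 0.142, 0.598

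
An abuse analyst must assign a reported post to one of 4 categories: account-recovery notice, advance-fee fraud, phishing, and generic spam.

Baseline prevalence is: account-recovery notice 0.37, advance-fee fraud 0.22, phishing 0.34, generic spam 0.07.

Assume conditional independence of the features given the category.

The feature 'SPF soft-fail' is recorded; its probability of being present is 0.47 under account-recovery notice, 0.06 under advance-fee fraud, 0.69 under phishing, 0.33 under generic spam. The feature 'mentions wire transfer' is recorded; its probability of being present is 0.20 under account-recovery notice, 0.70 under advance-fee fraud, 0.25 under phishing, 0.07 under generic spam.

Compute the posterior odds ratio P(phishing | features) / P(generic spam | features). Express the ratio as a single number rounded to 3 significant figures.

36.3

The normalizing constant cancels in an odds ratio, so compute prior × likelihood for the two hypotheses only:
  phishing: 0.34 × 0.69 × 0.25 = 0.05865
  generic spam: 0.07 × 0.33 × 0.07 = 0.001617
Posterior odds = 0.05865 / 0.001617 ≈ 36.3.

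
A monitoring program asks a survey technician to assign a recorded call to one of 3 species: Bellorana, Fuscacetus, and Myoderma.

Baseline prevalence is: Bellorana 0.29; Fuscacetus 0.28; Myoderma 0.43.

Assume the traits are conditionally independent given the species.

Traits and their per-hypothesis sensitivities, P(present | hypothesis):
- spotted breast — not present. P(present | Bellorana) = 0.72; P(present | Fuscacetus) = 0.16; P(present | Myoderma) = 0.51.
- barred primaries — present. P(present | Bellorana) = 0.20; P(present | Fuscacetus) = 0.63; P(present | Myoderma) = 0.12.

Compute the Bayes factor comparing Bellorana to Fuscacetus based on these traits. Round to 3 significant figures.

0.106

Take the product of per-trait likelihoods under each hypothesis (using 1 − P(present | H) for each absent trait), then divide.
  Bellorana: (1 − 0.72) × 0.20 = 0.056
  Fuscacetus: (1 − 0.16) × 0.63 = 0.5292
Bayes factor = 0.056 / 0.5292 ≈ 0.106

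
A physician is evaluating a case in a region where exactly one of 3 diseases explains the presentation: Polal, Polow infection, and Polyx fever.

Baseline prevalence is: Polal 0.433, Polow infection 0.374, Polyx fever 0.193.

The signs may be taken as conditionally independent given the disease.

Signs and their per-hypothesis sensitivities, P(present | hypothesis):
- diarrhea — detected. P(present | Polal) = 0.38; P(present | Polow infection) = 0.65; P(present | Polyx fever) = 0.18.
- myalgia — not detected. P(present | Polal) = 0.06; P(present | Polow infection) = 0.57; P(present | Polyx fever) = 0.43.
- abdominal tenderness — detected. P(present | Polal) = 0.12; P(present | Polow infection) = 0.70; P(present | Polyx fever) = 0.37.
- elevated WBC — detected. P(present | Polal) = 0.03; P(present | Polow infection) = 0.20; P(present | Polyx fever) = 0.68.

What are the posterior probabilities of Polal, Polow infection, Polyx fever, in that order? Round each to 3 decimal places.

Multiply each prior by the joint likelihood of the sign pattern (using 1 − P(present | H) for each absent sign):
  Polal: 0.433 × 0.38 × (1 − 0.06) × 0.12 × 0.03 = 0.0005568
  Polow infection: 0.374 × 0.65 × (1 − 0.57) × 0.70 × 0.20 = 0.014635
  Polyx fever: 0.193 × 0.18 × (1 − 0.43) × 0.37 × 0.68 = 0.0049821
Marginal likelihood of the evidence = 0.020174.
P(Polal | evidence) = 0.0005568 / 0.020174 ≈ 0.028
P(Polow infection | evidence) = 0.014635 / 0.020174 ≈ 0.725
P(Polyx fever | evidence) = 0.0049821 / 0.020174 ≈ 0.247

0.028, 0.725, 0.247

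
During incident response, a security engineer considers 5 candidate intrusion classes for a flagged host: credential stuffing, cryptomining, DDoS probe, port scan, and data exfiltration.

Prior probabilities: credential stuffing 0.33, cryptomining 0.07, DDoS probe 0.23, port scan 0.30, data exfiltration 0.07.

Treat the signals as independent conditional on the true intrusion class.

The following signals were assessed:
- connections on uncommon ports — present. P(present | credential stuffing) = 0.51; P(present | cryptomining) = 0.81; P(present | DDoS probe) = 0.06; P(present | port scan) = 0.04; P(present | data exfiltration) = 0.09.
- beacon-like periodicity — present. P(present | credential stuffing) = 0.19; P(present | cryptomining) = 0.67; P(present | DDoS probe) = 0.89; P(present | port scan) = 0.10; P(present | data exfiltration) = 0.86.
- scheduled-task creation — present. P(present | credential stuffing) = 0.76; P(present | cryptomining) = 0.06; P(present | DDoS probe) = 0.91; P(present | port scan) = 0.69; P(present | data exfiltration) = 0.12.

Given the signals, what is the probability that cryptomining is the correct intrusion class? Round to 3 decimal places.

0.058

Multiply each prior by the joint likelihood of the signal pattern:
  credential stuffing: 0.33 × 0.51 × 0.19 × 0.76 = 0.024303
  cryptomining: 0.07 × 0.81 × 0.67 × 0.06 = 0.0022793
  DDoS probe: 0.23 × 0.06 × 0.89 × 0.91 = 0.011177
  port scan: 0.30 × 0.04 × 0.10 × 0.69 = 0.000828
  data exfiltration: 0.07 × 0.09 × 0.86 × 0.12 = 0.00065016
The unnormalized weights sum to 0.039237.
P(cryptomining | evidence) = 0.0022793 / 0.039237 ≈ 0.058.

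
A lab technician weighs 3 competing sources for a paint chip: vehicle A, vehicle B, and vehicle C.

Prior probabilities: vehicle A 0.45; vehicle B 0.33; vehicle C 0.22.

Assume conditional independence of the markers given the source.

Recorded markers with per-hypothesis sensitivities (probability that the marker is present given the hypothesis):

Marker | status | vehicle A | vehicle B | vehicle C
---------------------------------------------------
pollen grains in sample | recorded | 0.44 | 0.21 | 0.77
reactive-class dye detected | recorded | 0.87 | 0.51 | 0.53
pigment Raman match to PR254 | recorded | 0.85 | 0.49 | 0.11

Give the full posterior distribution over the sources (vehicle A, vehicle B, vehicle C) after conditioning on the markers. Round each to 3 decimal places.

0.843, 0.100, 0.057

By Bayes' rule with conditional independence, the unnormalized weight for each hypothesis is prior × ∏ likelihoods:
  vehicle A: 0.45 × 0.44 × 0.87 × 0.85 = 0.14642
  vehicle B: 0.33 × 0.21 × 0.51 × 0.49 = 0.017318
  vehicle C: 0.22 × 0.77 × 0.53 × 0.11 = 0.009876
Normalizing constant Z = 0.14642 + 0.017318 + 0.009876 = 0.17362.
P(vehicle A | evidence) = 0.14642 / 0.17362 ≈ 0.843
P(vehicle B | evidence) = 0.017318 / 0.17362 ≈ 0.100
P(vehicle C | evidence) = 0.009876 / 0.17362 ≈ 0.057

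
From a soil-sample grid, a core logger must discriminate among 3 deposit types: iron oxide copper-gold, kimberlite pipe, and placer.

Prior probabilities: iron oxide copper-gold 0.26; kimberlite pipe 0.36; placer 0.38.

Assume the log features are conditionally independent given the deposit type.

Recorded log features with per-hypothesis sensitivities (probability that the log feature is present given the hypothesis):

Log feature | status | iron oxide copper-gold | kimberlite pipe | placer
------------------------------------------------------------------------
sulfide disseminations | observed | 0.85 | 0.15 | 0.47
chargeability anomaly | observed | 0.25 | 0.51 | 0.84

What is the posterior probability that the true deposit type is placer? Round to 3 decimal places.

0.644

By Bayes' rule with conditional independence, the unnormalized weight for each hypothesis is prior × ∏ likelihoods:
  iron oxide copper-gold: 0.26 × 0.85 × 0.25 = 0.05525
  kimberlite pipe: 0.36 × 0.15 × 0.51 = 0.02754
  placer: 0.38 × 0.47 × 0.84 = 0.15002
Marginal likelihood of the evidence = 0.23281.
P(placer | evidence) = 0.15002 / 0.23281 ≈ 0.644.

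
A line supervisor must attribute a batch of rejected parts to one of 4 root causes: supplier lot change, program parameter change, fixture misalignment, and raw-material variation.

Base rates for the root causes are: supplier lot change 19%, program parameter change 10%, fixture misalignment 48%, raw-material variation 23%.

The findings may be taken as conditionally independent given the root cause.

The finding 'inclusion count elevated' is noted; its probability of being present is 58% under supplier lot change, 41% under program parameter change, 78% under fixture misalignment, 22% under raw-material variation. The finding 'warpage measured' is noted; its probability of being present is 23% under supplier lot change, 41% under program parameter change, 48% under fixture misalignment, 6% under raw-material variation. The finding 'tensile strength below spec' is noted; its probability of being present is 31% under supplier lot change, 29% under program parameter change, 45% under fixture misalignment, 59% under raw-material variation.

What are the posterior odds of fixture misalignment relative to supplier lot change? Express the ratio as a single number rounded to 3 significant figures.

10.3

Posterior odds equal prior odds times the likelihood ratio; only the two competing hypotheses matter.
  fixture misalignment: 0.48 × 0.78 × 0.48 × 0.45 = 0.08087
  supplier lot change: 0.19 × 0.58 × 0.23 × 0.31 = 0.0078573
Odds(fixture misalignment : supplier lot change) = 0.08087 / 0.0078573 ≈ 10.3.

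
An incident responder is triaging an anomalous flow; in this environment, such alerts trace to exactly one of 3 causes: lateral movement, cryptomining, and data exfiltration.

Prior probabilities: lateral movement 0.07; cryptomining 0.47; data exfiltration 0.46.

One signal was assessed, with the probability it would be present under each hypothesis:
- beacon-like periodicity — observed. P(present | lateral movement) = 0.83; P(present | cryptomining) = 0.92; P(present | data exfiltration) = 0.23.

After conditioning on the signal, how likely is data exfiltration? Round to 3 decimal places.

By Bayes' rule, the unnormalized weight for each hypothesis is prior × likelihood:
  lateral movement: 0.07 × 0.83 = 0.0581
  cryptomining: 0.47 × 0.92 = 0.4324
  data exfiltration: 0.46 × 0.23 = 0.1058
The unnormalized weights sum to 0.5963.
P(data exfiltration | evidence) = 0.1058 / 0.5963 ≈ 0.177.

0.177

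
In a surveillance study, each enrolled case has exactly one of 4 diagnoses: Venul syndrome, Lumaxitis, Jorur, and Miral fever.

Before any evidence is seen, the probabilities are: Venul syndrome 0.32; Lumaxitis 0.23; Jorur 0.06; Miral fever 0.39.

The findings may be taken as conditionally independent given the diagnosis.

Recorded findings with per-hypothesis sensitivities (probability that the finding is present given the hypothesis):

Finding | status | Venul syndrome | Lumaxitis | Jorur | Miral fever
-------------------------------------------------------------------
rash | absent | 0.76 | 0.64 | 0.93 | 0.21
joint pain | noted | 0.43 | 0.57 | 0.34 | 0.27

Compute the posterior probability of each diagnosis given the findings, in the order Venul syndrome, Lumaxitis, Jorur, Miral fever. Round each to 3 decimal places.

0.200, 0.286, 0.009, 0.505

Multiply each prior by the joint likelihood of the evidence pattern (using 1 − P(present | H) for each absent finding):
  Venul syndrome: 0.32 × (1 − 0.76) × 0.43 = 0.033024
  Lumaxitis: 0.23 × (1 − 0.64) × 0.57 = 0.047196
  Jorur: 0.06 × (1 − 0.93) × 0.34 = 0.001428
  Miral fever: 0.39 × (1 − 0.21) × 0.27 = 0.083187
The unnormalized weights sum to 0.16484.
P(Venul syndrome | evidence) = 0.033024 / 0.16484 ≈ 0.200
P(Lumaxitis | evidence) = 0.047196 / 0.16484 ≈ 0.286
P(Jorur | evidence) = 0.001428 / 0.16484 ≈ 0.009
P(Miral fever | evidence) = 0.083187 / 0.16484 ≈ 0.505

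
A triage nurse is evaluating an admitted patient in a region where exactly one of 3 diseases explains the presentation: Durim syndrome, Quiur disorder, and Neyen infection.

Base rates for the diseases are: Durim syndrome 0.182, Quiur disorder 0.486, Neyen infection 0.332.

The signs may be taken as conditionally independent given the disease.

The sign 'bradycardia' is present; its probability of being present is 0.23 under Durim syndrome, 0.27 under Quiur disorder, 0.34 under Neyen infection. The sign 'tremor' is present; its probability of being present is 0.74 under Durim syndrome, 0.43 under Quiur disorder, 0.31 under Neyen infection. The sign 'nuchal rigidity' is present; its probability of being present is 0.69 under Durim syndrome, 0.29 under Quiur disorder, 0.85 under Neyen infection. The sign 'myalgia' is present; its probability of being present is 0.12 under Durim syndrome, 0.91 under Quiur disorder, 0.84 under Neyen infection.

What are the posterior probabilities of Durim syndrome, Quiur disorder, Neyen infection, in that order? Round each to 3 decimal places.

By Bayes' rule with conditional independence, the unnormalized weight for each hypothesis is prior × ∏ likelihoods:
  Durim syndrome: 0.182 × 0.23 × 0.74 × 0.69 × 0.12 = 0.0025648
  Quiur disorder: 0.486 × 0.27 × 0.43 × 0.29 × 0.91 = 0.01489
  Neyen infection: 0.332 × 0.34 × 0.31 × 0.85 × 0.84 = 0.024985
Marginal likelihood of the evidence = 0.04244.
P(Durim syndrome | evidence) = 0.0025648 / 0.04244 ≈ 0.060
P(Quiur disorder | evidence) = 0.01489 / 0.04244 ≈ 0.351
P(Neyen infection | evidence) = 0.024985 / 0.04244 ≈ 0.589

0.060, 0.351, 0.589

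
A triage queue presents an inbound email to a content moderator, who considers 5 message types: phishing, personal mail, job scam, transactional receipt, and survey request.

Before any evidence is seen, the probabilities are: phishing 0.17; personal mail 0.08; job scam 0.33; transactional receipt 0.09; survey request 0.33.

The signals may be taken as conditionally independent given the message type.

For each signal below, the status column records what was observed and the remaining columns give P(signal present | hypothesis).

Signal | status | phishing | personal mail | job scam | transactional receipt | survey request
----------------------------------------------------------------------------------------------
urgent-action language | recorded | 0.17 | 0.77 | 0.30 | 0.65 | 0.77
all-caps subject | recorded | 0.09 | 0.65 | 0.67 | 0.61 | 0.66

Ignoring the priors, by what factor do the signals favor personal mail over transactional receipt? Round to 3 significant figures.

1.26

Take the product of per-signal likelihoods under each hypothesis, then divide.
  personal mail: 0.77 × 0.65 = 0.5005
  transactional receipt: 0.65 × 0.61 = 0.3965
Bayes factor = 0.5005 / 0.3965 ≈ 1.26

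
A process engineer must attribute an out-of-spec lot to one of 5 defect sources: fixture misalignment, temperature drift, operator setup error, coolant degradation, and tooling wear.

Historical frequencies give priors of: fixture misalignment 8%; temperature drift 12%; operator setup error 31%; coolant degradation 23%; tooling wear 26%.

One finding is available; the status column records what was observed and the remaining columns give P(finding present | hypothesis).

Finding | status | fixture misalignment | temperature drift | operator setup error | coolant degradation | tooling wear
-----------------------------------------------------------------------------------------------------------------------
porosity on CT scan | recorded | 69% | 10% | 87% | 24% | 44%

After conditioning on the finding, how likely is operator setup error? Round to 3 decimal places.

Multiply each prior by the likelihood of the finding:
  fixture misalignment: 0.08 × 0.69 = 0.0552
  temperature drift: 0.12 × 0.10 = 0.012
  operator setup error: 0.31 × 0.87 = 0.2697
  coolant degradation: 0.23 × 0.24 = 0.0552
  tooling wear: 0.26 × 0.44 = 0.1144
Normalizing constant Z = 0.0552 + 0.012 + 0.2697 + 0.0552 + 0.1144 = 0.5065.
P(operator setup error | evidence) = 0.2697 / 0.5065 ≈ 0.532.

0.532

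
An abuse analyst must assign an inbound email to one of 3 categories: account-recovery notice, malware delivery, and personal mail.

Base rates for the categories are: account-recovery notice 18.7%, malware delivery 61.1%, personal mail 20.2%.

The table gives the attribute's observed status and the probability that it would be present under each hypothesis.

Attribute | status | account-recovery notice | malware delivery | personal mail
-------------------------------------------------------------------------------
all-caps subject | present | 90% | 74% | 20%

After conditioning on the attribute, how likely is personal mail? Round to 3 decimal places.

0.061

By Bayes' rule, the unnormalized weight for each hypothesis is prior × likelihood:
  account-recovery notice: 0.187 × 0.90 = 0.1683
  malware delivery: 0.611 × 0.74 = 0.45214
  personal mail: 0.202 × 0.20 = 0.0404
The unnormalized weights sum to 0.66084.
P(personal mail | evidence) = 0.0404 / 0.66084 ≈ 0.061.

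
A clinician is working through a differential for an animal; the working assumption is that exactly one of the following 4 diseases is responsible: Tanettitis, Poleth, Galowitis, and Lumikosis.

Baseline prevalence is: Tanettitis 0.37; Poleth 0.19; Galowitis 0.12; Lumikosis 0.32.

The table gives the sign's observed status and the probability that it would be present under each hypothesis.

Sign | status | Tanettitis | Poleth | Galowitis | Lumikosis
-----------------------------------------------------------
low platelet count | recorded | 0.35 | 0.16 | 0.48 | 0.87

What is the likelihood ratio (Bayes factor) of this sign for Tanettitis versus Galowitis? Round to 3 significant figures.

0.729

The Bayes factor is the ratio of the two likelihoods.
  Tanettitis: 0.35
  Galowitis: 0.48
Bayes factor = 0.35 / 0.48 ≈ 0.729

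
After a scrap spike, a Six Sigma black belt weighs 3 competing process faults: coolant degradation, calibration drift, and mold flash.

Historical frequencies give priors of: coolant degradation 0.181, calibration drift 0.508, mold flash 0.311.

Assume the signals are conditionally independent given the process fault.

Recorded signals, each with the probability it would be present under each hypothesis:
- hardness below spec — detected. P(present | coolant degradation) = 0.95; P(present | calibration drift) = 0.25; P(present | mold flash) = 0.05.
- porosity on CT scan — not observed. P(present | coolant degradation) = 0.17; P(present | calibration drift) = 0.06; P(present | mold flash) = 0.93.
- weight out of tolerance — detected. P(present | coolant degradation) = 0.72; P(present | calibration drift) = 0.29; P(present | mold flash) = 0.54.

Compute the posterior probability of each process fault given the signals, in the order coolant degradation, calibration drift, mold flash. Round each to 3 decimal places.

By Bayes' rule with conditional independence, the unnormalized weight for each hypothesis is prior × ∏ likelihoods (using 1 − P(present | H) for each absent signal):
  coolant degradation: 0.181 × 0.95 × (1 − 0.17) × 0.72 = 0.10276
  calibration drift: 0.508 × 0.25 × (1 − 0.06) × 0.29 = 0.03462
  mold flash: 0.311 × 0.05 × (1 − 0.93) × 0.54 = 0.00058779
The unnormalized weights sum to 0.13797.
P(coolant degradation | evidence) = 0.10276 / 0.13797 ≈ 0.745
P(calibration drift | evidence) = 0.03462 / 0.13797 ≈ 0.251
P(mold flash | evidence) = 0.00058779 / 0.13797 ≈ 0.004

0.745, 0.251, 0.004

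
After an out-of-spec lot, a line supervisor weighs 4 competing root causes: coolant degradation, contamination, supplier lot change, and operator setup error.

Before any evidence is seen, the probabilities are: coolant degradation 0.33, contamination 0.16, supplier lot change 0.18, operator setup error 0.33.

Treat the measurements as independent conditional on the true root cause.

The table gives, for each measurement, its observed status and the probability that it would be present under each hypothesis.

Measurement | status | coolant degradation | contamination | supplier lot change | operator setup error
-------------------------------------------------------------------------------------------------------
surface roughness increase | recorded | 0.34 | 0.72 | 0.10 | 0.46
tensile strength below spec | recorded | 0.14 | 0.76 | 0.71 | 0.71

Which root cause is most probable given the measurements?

For each hypothesis, the unnormalized posterior weight is prior × product of the measurement likelihoods:
  coolant degradation: 0.33 × 0.34 × 0.14 = 0.015708
  contamination: 0.16 × 0.72 × 0.76 = 0.087552
  supplier lot change: 0.18 × 0.10 × 0.71 = 0.01278
  operator setup error: 0.33 × 0.46 × 0.71 = 0.10778
The unnormalized weights sum to 0.22382.
P(coolant degradation | evidence) ≈ 0.015708 / 0.22382 ≈ 0.070
P(contamination | evidence) ≈ 0.087552 / 0.22382 ≈ 0.391
P(supplier lot change | evidence) ≈ 0.01278 / 0.22382 ≈ 0.057
P(operator setup error | evidence) ≈ 0.10778 / 0.22382 ≈ 0.482
The largest is 0.482, so operator setup error is most probable.

operator setup error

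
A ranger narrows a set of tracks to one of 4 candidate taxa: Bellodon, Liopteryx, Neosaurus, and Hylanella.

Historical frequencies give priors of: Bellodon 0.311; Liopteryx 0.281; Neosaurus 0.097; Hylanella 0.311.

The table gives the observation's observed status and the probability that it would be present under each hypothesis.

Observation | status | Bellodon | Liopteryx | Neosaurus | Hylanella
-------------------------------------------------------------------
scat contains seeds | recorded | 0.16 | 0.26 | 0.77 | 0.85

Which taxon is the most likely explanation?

Multiply each prior by the likelihood of the observation:
  Bellodon: 0.311 × 0.16 = 0.04976
  Liopteryx: 0.281 × 0.26 = 0.07306
  Neosaurus: 0.097 × 0.77 = 0.07469
  Hylanella: 0.311 × 0.85 = 0.26435
Marginal likelihood of the evidence = 0.46186.
P(Bellodon | evidence) ≈ 0.04976 / 0.46186 ≈ 0.108
P(Liopteryx | evidence) ≈ 0.07306 / 0.46186 ≈ 0.158
P(Neosaurus | evidence) ≈ 0.07469 / 0.46186 ≈ 0.162
P(Hylanella | evidence) ≈ 0.26435 / 0.46186 ≈ 0.572
The largest is 0.572, so Hylanella is most probable.

Hylanella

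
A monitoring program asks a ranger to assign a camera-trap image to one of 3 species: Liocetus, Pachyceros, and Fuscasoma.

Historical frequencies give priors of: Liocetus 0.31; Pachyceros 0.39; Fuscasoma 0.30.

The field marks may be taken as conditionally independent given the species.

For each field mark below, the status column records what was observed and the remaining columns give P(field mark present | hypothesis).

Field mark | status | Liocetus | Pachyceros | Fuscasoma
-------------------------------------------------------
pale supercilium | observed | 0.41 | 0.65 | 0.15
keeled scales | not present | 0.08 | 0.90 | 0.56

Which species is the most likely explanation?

Liocetus

By Bayes' rule with conditional independence, the unnormalized weight for each hypothesis is prior × ∏ likelihoods (using 1 − P(present | H) for each absent field mark):
  Liocetus: 0.31 × 0.41 × (1 − 0.08) = 0.11693
  Pachyceros: 0.39 × 0.65 × (1 − 0.90) = 0.02535
  Fuscasoma: 0.30 × 0.15 × (1 − 0.56) = 0.0198
Normalizing constant Z = 0.11693 + 0.02535 + 0.0198 = 0.16208.
P(Liocetus | evidence) ≈ 0.11693 / 0.16208 ≈ 0.721
P(Pachyceros | evidence) ≈ 0.02535 / 0.16208 ≈ 0.156
P(Fuscasoma | evidence) ≈ 0.0198 / 0.16208 ≈ 0.122
The largest is 0.721, so Liocetus is most probable.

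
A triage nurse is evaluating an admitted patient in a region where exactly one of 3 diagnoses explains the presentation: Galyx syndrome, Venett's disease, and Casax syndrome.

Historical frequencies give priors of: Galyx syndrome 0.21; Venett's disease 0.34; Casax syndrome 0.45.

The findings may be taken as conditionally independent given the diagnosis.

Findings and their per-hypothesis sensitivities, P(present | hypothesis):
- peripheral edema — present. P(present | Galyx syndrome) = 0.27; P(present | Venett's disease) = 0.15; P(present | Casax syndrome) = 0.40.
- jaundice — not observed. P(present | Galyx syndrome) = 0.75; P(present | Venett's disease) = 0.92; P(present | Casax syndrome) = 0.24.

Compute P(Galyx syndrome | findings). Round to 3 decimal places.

0.091

Multiply each prior by the joint likelihood of the evidence pattern (using 1 − P(present | H) for each absent finding):
  Galyx syndrome: 0.21 × 0.27 × (1 − 0.75) = 0.014175
  Venett's disease: 0.34 × 0.15 × (1 − 0.92) = 0.00408
  Casax syndrome: 0.45 × 0.40 × (1 − 0.24) = 0.1368
Normalizing constant Z = 0.014175 + 0.00408 + 0.1368 = 0.15505.
P(Galyx syndrome | evidence) = 0.014175 / 0.15505 ≈ 0.091.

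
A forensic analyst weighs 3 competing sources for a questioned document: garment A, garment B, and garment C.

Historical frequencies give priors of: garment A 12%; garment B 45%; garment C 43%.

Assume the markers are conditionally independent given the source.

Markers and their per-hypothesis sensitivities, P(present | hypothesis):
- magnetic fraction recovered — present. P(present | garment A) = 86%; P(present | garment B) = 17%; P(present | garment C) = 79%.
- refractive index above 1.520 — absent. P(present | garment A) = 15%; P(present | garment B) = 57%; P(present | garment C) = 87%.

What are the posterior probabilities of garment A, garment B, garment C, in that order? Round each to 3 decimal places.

Multiply each prior by the joint likelihood of the marker pattern (using 1 − P(present | H) for each absent marker):
  garment A: 0.12 × 0.86 × (1 − 0.15) = 0.08772
  garment B: 0.45 × 0.17 × (1 − 0.57) = 0.032895
  garment C: 0.43 × 0.79 × (1 − 0.87) = 0.044161
Marginal likelihood of the evidence = 0.16478.
P(garment A | evidence) = 0.08772 / 0.16478 ≈ 0.532
P(garment B | evidence) = 0.032895 / 0.16478 ≈ 0.200
P(garment C | evidence) = 0.044161 / 0.16478 ≈ 0.268

0.532, 0.200, 0.268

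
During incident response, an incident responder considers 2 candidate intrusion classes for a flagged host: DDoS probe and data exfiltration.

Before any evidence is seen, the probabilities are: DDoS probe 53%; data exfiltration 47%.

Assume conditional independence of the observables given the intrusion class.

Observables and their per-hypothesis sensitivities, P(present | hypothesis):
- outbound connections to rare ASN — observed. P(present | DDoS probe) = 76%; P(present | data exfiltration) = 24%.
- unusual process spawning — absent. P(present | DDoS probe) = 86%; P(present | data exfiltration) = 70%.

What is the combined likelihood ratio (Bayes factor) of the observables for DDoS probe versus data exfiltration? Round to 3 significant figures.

1.48

The Bayes factor is the ratio of the joint likelihoods of the observable pattern under the two hypotheses (using 1 − P(present | H) for each absent observable).
  DDoS probe: 0.76 × (1 − 0.86) = 0.1064
  data exfiltration: 0.24 × (1 − 0.70) = 0.072
Bayes factor = 0.1064 / 0.072 ≈ 1.48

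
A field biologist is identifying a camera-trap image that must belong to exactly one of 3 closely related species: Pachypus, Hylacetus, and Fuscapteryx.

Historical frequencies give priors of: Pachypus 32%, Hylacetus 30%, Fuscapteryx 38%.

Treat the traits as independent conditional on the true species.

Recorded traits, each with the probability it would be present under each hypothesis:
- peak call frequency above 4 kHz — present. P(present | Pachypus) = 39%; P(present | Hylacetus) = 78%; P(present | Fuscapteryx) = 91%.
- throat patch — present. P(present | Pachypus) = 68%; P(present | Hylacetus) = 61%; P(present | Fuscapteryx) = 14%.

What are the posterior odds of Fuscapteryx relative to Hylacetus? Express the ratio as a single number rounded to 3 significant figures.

Unnormalized posterior weight (prior times the trait likelihoods) for each of the two hypotheses:
  Fuscapteryx: 0.38 × 0.91 × 0.14 = 0.048412
  Hylacetus: 0.30 × 0.78 × 0.61 = 0.14274
Posterior odds = 0.048412 / 0.14274 ≈ 0.339.

0.339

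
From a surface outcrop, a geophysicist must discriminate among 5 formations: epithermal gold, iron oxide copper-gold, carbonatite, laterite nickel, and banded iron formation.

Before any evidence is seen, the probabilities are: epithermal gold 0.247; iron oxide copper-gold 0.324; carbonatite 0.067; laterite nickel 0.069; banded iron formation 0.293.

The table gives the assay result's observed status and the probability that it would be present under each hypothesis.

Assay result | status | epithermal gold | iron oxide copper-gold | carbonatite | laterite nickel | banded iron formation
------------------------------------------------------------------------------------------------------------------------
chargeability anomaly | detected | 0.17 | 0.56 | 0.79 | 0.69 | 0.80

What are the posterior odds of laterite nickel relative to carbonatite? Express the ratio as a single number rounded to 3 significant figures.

0.899

Unnormalized posterior weight (prior times the assay result likelihood) for each of the two hypotheses:
  laterite nickel: 0.069 × 0.69 = 0.04761
  carbonatite: 0.067 × 0.79 = 0.05293
Posterior odds = 0.04761 / 0.05293 ≈ 0.899.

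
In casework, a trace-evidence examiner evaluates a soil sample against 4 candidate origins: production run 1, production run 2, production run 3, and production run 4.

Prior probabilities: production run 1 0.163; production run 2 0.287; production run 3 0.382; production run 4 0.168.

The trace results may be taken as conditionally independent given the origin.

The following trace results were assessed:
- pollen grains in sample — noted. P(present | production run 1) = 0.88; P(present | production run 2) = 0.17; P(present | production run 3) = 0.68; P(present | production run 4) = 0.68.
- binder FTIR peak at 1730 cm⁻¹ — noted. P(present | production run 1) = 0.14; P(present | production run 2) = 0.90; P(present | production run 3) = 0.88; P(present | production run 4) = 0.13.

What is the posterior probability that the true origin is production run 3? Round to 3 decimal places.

0.744

Multiply each prior by the joint likelihood of the trace result pattern:
  production run 1: 0.163 × 0.88 × 0.14 = 0.020082
  production run 2: 0.287 × 0.17 × 0.90 = 0.043911
  production run 3: 0.382 × 0.68 × 0.88 = 0.22859
  production run 4: 0.168 × 0.68 × 0.13 = 0.014851
Marginal likelihood of the evidence = 0.30743.
P(production run 3 | evidence) = 0.22859 / 0.30743 ≈ 0.744.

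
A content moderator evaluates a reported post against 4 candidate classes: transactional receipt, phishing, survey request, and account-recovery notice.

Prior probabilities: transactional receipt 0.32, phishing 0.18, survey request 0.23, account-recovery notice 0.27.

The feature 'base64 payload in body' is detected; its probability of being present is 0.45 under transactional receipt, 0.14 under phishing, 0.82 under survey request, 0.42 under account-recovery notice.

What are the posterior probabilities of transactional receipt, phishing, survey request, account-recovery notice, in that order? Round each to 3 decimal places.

0.306, 0.053, 0.400, 0.241

For each hypothesis, the unnormalized posterior weight is prior × likelihood:
  transactional receipt: 0.32 × 0.45 = 0.144
  phishing: 0.18 × 0.14 = 0.0252
  survey request: 0.23 × 0.82 = 0.1886
  account-recovery notice: 0.27 × 0.42 = 0.1134
Normalizing constant Z = 0.144 + 0.0252 + 0.1886 + 0.1134 = 0.4712.
P(transactional receipt | evidence) = 0.144 / 0.4712 ≈ 0.306
P(phishing | evidence) = 0.0252 / 0.4712 ≈ 0.053
P(survey request | evidence) = 0.1886 / 0.4712 ≈ 0.400
P(account-recovery notice | evidence) = 0.1134 / 0.4712 ≈ 0.241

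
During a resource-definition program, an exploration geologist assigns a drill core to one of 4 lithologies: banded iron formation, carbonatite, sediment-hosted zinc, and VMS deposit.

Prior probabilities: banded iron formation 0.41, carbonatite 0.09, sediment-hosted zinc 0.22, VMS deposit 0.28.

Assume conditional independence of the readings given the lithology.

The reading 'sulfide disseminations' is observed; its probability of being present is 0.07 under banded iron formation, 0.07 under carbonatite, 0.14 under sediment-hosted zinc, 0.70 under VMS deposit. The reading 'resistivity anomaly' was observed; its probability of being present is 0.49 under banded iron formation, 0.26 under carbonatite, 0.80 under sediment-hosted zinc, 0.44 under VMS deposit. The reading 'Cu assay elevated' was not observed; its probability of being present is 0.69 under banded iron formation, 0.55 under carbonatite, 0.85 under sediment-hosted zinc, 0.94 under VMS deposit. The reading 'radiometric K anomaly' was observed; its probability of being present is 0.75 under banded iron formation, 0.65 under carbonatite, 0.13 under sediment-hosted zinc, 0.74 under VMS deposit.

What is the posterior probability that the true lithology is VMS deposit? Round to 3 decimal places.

0.475

For each hypothesis, the unnormalized posterior weight is prior × product of the reading likelihoods (using 1 − P(present | H) for each absent reading):
  banded iron formation: 0.41 × 0.07 × 0.49 × (1 − 0.69) × 0.75 = 0.0032696
  carbonatite: 0.09 × 0.07 × 0.26 × (1 − 0.55) × 0.65 = 0.00047912
  sediment-hosted zinc: 0.22 × 0.14 × 0.80 × (1 − 0.85) × 0.13 = 0.00048048
  VMS deposit: 0.28 × 0.70 × 0.44 × (1 − 0.94) × 0.74 = 0.0038291
Normalizing constant Z = 0.0032696 + 0.00047912 + 0.00048048 + 0.0038291 = 0.0080583.
P(VMS deposit | evidence) = 0.0038291 / 0.0080583 ≈ 0.475.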